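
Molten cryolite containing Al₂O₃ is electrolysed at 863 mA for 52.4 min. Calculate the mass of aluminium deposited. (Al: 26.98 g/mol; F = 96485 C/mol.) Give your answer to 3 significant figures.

Charge passed = 0.863 × 3144 = 2713 C
Moles of electrons = 2713 / 96485 = 0.02812 mol
Al³⁺ + 3e⁻ → Al, so n(Al) = 0.02812 / 3 = 0.009373 mol
m = 0.009373 × 26.98 = 0.253 g

0.253 g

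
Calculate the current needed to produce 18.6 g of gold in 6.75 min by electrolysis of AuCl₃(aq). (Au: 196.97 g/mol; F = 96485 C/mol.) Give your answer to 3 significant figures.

67.5 A

n(Au) = 18.6 / 196.97 = 0.09443 mol
Au³⁺ + 3e⁻ → Au, so n(e⁻) = 3 × 0.09443 = 0.2833 mol
Q = 0.2833 × 96485 = 27330 C
I = Q / t = 27330 / 405 s = 67.5 A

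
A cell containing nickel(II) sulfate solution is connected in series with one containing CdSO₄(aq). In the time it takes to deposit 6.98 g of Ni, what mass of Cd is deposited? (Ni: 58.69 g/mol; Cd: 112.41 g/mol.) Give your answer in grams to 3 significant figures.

13.4 g

n(Ni) = 6.98 / 58.69 = 0.1189 mol
Ni²⁺ + 2e⁻ → Ni, so n(e⁻) = 2 × 0.1189 = 0.2378 mol
Same current for the same time ⇒ same n(e⁻) = 0.2378 mol in both cells.
Cd²⁺ + 2e⁻ → Cd, so n(Cd) = 0.2378 / 2 = 0.1189 mol
m(Cd) = 0.1189 × 112.41 = 13.4 g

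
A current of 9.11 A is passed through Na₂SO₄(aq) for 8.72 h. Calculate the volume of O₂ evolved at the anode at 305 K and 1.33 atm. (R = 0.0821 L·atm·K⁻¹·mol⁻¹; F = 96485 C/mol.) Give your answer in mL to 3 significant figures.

Q = It = 9.11 × 31392 = 2.860×10^5 C
n(e⁻) = 2.860×10^5 / 96485 = 2.964 mol
2H₂O → O₂ + 4H⁺ + 4e⁻, so n(O₂) = 2.964 / 4 = 0.7410 mol
V = nRT/P = 0.7410 × 0.0821 × 305 / 1.33 = 13.95 L
= 14000 mL

14000 mL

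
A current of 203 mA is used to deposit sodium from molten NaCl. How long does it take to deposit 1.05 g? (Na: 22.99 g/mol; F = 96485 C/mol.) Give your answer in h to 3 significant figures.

n(Na) = 1.05 / 22.99 = 0.04567 mol
Na⁺ + e⁻ → Na, so n(e⁻) = 0.04567 mol
Q = 0.04567 × 96485 = 4406 C
t = Q / I = 4406 / 0.203 = 21700 s = 6.03 h

6.03 h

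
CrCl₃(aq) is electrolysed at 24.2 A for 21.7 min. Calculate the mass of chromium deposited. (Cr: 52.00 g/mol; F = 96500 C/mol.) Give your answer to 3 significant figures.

5.66 g

Q = 24.2 A × 1302 s = 31510 C
n(e⁻) = 31510 / 96500 = 0.3265 mol
Cr³⁺ + 3e⁻ → Cr, so n(Cr) = 0.3265 / 3 = 0.1088 mol
m = 0.1088 × 52.00 = 5.66 g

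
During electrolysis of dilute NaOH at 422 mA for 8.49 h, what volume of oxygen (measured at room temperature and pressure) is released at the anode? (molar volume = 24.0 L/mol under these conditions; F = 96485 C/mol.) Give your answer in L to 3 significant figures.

0.802 L

Q = 0.422 A × 30564 s = 12900 C
n(e⁻) = 12900 / 96485 = 0.1337 mol
2H₂O → O₂ + 4H⁺ + 4e⁻, so n(O₂) = 0.1337 / 4 = 0.03343 mol
V = 0.03343 × 24.0 = 0.8023 L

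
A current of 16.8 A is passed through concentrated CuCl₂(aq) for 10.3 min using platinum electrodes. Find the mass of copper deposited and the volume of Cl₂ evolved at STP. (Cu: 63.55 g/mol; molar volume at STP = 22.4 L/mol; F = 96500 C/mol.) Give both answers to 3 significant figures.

3.42 g Cu; 1.21 L Cl₂

Q = 16.8 × 618 = 10380 C; n(e⁻) = 10380 / 96500 = 0.1076 mol
Cathode: Cu²⁺ + 2e⁻ → Cu → n(Cu) = 0.1076/2 = 0.05380 mol → 3.42 g
Anode: 2Cl⁻ → Cl₂ + 2e⁻ → n(Cl₂) = 0.1076/2 = 0.05380 mol → 1.21 L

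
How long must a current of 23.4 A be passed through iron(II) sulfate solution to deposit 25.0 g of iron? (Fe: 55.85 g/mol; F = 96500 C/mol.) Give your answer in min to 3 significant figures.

61.5 min

n(Fe) = 25.0 / 55.85 = 0.4476 mol
Fe²⁺ + 2e⁻ → Fe, so n(e⁻) = 2 × 0.4476 = 0.8952 mol
Q = 0.8952 × 96500 = 86390 C
t = Q / I = 86390 / 23.4 = 3692 s = 61.5 min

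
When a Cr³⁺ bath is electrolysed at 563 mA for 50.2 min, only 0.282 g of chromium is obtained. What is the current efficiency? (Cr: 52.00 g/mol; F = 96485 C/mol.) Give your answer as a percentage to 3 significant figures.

92.6%

Q = 0.563 × 3012 = 1696 C
n(e⁻) = 1696 / 96485 = 0.01758 mol
Cr³⁺ + 3e⁻ → Cr, so theoretical n(Cr) = 0.005860 mol → 0.3047 g
Efficiency = 0.282 / 0.3047 = 0.9255 = 92.6%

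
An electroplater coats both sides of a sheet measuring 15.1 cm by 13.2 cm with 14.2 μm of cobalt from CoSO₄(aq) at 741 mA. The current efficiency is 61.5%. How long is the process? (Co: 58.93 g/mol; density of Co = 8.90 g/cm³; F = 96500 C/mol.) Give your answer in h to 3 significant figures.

10.1 h

Plated area = 2 × 15.1 × 13.2 = 398.6 cm²
Volume = 398.6 × 14.2×10⁻⁴ cm = 0.5660 cm³
m(Co) = 0.5660 × 8.90 = 5.037 g
n(Co) = 5.037 / 58.93 = 0.08547 mol; n(e⁻) = 2 × 0.08547 = 0.1709 mol
Q = 0.1709 × 96500 / 0.615 = 26820 C
t = 26820 / 0.741 = 36190 s = 10.1 h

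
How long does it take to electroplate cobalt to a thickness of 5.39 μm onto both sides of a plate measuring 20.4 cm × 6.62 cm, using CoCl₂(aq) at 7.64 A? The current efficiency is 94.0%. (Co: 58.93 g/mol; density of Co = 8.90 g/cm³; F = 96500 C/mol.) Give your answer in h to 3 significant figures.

0.164 h

Plated area = 2 × 20.4 × 6.62 = 270.1 cm²
Volume = 270.1 × 5.39×10⁻⁴ cm = 0.1456 cm³
m(Co) = 0.1456 × 8.90 = 1.296 g
n(Co) = 1.296 / 58.93 = 0.02199 mol; n(e⁻) = 2 × 0.02199 = 0.04398 mol
Q = 0.04398 × 96500 / 0.940 = 4515 C
t = 4515 / 7.64 = 591.0 s = 0.164 h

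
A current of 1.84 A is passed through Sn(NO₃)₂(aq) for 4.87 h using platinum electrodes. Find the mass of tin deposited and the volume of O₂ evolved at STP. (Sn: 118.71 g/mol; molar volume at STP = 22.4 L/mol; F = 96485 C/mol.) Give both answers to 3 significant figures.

19.8 g Sn; 1.87 L O₂

Q = 1.84 × 17532 = 32260 C; n(e⁻) = 32260 / 96485 = 0.3344 mol
Cathode: Sn²⁺ + 2e⁻ → Sn → n(Sn) = 0.3344/2 = 0.1672 mol → 19.8 g
Anode: 2H₂O → O₂ + 4H⁺ + 4e⁻ → n(O₂) = 0.3344/4 = 0.08360 mol → 1.87 L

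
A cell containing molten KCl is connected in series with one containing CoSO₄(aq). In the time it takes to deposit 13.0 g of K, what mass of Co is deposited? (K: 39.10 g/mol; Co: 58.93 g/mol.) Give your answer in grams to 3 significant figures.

n(K) = 13.0 / 39.10 = 0.3325 mol
K⁺ + e⁻ → K, so n(e⁻) = 0.3325 mol
In series, the same 0.3325 mol of electrons flows through the second cell.
Co²⁺ + 2e⁻ → Co, so n(Co) = 0.3325 / 2 = 0.1663 mol
m(Co) = 0.1663 × 58.93 = 9.80 g

9.80 g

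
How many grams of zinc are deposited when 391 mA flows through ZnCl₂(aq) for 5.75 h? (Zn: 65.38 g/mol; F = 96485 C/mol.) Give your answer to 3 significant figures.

Q = It = 0.391 × 20700 = 8094 C
n(e⁻) = 8094 / 96485 = 0.08389 mol
Zn²⁺ + 2e⁻ → Zn, so n(Zn) = 0.08389 / 2 = 0.04195 mol
m = 0.04195 × 65.38 = 2.74 g

2.74 g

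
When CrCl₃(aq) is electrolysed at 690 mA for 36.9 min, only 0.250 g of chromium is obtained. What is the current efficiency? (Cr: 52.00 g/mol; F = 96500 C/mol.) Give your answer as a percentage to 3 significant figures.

91.1%

Q = 0.690 × 2214 = 1528 C
n(e⁻) = 1528 / 96500 = 0.01583 mol
Cr³⁺ + 3e⁻ → Cr, so theoretical n(Cr) = 0.005277 mol → 0.2744 g
Efficiency = 0.250 / 0.2744 = 0.9111 = 91.1%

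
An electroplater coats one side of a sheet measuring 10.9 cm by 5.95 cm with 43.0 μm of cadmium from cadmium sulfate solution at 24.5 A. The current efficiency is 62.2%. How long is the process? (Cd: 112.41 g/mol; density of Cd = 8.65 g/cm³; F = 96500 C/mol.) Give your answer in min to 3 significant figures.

4.53 min

Plated area = 10.9 × 5.95 = 64.86 cm²
Volume = 64.86 × 43.0×10⁻⁴ cm = 0.2789 cm³
m(Cd) = 0.2789 × 8.65 = 2.412 g
n(Cd) = 2.412 / 112.41 = 0.02146 mol; n(e⁻) = 2 × 0.02146 = 0.04292 mol
Q = 0.04292 × 96500 / 0.622 = 6659 C
t = 6659 / 24.5 = 271.8 s = 4.53 min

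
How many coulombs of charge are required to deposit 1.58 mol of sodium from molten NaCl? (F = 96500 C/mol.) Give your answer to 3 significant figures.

1.52×10^5 C

Na⁺ + e⁻ → Na, so n(e⁻) = 1 × 1.58 = 1.580 mol
Q = 1.580 × 96500 = 1.525×10^5 C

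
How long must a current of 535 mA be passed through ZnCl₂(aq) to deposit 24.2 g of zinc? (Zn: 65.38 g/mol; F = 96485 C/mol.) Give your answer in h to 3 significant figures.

37.1 h

n(Zn) = 24.2 / 65.38 = 0.3701 mol
Zn²⁺ + 2e⁻ → Zn, so n(e⁻) = 2 × 0.3701 = 0.7402 mol
Q = 0.7402 × 96485 = 71420 C
t = Q / I = 71420 / 0.535 = 1.335×10^5 s = 37.1 h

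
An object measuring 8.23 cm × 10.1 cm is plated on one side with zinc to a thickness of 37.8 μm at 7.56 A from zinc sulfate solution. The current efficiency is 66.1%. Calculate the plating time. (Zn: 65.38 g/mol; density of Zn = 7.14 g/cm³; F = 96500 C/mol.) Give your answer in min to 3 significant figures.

22.1 min

Plated area = 8.23 × 10.1 = 83.12 cm²
Volume = 83.12 × 37.8×10⁻⁴ cm = 0.3142 cm³
m(Zn) = 0.3142 × 7.14 = 2.243 g
n(Zn) = 2.243 / 65.38 = 0.03431 mol; n(e⁻) = 2 × 0.03431 = 0.06862 mol
Q = 0.06862 × 96500 / 0.661 = 10020 C
t = 10020 / 7.56 = 1325 s = 22.1 min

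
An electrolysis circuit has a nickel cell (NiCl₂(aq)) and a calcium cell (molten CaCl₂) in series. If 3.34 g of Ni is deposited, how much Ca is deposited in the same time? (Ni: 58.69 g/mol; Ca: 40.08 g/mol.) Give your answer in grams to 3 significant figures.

2.28 g

n(Ni) = 3.34 / 58.69 = 0.05691 mol
Ni²⁺ + 2e⁻ → Ni, so n(e⁻) = 2 × 0.05691 = 0.1138 mol
Same current for the same time ⇒ same n(e⁻) = 0.1138 mol in both cells.
Ca²⁺ + 2e⁻ → Ca, so n(Ca) = 0.1138 / 2 = 0.05690 mol
m(Ca) = 0.05690 × 40.08 = 2.28 g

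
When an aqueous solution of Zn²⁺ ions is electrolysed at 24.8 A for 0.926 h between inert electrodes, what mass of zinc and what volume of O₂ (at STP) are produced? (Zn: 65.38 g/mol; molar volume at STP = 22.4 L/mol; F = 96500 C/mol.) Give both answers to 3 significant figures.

28.0 g Zn; 4.80 L O₂

Q = 24.8 × 3333.6 = 82670 C; n(e⁻) = 82670 / 96500 = 0.8567 mol
Cathode: Zn²⁺ + 2e⁻ → Zn → n(Zn) = 0.8567/2 = 0.4284 mol → 28.0 g
Anode: 2H₂O → O₂ + 4H⁺ + 4e⁻ → n(O₂) = 0.8567/4 = 0.2142 mol → 4.80 L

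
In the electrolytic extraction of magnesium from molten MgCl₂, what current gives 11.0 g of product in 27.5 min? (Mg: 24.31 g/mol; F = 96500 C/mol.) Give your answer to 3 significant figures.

n(Mg) = 11.0 / 24.31 = 0.4525 mol
Mg²⁺ + 2e⁻ → Mg, so n(e⁻) = 2 × 0.4525 = 0.9050 mol
Q = 0.9050 × 96500 = 87330 C
I = Q / t = 87330 / 1650 s = 52.9 A

52.9 A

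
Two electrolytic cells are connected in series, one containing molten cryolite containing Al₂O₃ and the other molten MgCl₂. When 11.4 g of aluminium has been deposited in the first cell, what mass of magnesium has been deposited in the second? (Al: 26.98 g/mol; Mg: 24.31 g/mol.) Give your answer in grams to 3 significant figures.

15.4 g

n(Al) = 11.4 / 26.98 = 0.4225 mol
Al³⁺ + 3e⁻ → Al, so n(e⁻) = 3 × 0.4225 = 1.268 mol
In series, the same 1.268 mol of electrons flows through the second cell.
Mg²⁺ + 2e⁻ → Mg, so n(Mg) = 1.268 / 2 = 0.6340 mol
m(Mg) = 0.6340 × 24.31 = 15.4 g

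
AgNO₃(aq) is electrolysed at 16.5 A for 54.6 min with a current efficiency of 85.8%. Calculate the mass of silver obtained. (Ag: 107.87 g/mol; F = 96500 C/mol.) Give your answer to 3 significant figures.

Q = 16.5 × 3276 = 54050 C
n(e⁻) = 54050 / 96500 = 0.5601 mol
Ag⁺ + e⁻ → Ag, so theoretical m(Ag) = 0.5601 × 107.87 = 60.42 g
Actual mass = 85.8% × 60.42 = 51.8 g

51.8 g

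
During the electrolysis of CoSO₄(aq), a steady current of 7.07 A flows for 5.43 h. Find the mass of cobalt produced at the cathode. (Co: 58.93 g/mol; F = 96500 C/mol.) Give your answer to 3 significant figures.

42.2 g

Charge passed = 7.07 × 19548 = 1.382×10^5 C
n(e⁻) = Q/F = 1.382×10^5/96500 = 1.432 mol
Co²⁺ + 2e⁻ → Co, so n(Co) = 1.432 / 2 = 0.7160 mol
m = 0.7160 × 58.93 = 42.2 g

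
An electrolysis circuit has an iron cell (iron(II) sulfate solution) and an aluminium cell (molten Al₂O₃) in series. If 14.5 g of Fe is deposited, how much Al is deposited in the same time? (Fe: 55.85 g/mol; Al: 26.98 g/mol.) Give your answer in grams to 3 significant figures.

n(Fe) = 14.5 / 55.85 = 0.2596 mol
Fe²⁺ + 2e⁻ → Fe, so n(e⁻) = 2 × 0.2596 = 0.5192 mol
Same current for the same time ⇒ same n(e⁻) = 0.5192 mol in both cells.
Al³⁺ + 3e⁻ → Al, so n(Al) = 0.5192 / 3 = 0.1731 mol
m(Al) = 0.1731 × 26.98 = 4.67 g

4.67 g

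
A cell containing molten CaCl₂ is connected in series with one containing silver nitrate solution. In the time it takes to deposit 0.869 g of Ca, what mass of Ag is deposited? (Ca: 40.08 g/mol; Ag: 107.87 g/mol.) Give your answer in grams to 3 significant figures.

n(Ca) = 0.869 / 40.08 = 0.02168 mol
Ca²⁺ + 2e⁻ → Ca, so n(e⁻) = 2 × 0.02168 = 0.04336 mol
The cells are in series, so the same charge (and hence the same n(e⁻) = 0.04336 mol) passes through both.
Ag⁺ + e⁻ → Ag, so n(Ag) = 0.04336 mol
m(Ag) = 0.04336 × 107.87 = 4.68 g

4.68 g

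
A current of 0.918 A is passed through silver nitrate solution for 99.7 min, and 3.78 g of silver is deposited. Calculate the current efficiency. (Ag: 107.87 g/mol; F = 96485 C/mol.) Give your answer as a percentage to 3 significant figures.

Q = 0.918 × 5982 = 5491 C
n(e⁻) = 5491 / 96485 = 0.05691 mol
Ag⁺ + e⁻ → Ag, so theoretical n(Ag) = 0.05691 mol → 6.139 g
Efficiency = 3.78 / 6.139 = 0.6157 = 61.6%

61.6%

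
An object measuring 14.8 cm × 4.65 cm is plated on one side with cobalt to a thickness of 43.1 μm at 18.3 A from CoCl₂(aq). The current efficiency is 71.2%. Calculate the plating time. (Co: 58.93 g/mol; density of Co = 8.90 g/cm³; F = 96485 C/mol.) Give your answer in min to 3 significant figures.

11.1 min

Plated area = 14.8 × 4.65 = 68.82 cm²
Volume = 68.82 × 43.1×10⁻⁴ cm = 0.2966 cm³
m(Co) = 0.2966 × 8.90 = 2.640 g
n(Co) = 2.640 / 58.93 = 0.04480 mol; n(e⁻) = 2 × 0.04480 = 0.08960 mol
Q = 0.08960 × 96485 / 0.712 = 12140 C
t = 12140 / 18.3 = 663.4 s = 11.1 min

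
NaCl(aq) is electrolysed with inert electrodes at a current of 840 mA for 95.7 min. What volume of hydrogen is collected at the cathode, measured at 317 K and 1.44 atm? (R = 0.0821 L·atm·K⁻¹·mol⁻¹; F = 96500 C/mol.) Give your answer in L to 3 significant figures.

0.452 L

Q = 0.840 A × 5742 s = 4823 C
n(e⁻) = 4823 / 96500 = 0.04998 mol
2H⁺ + 2e⁻ → H₂, so n(H₂) = 0.04998 / 2 = 0.02499 mol
V = nRT/P = 0.02499 × 0.0821 × 317 / 1.44 = 0.4517 L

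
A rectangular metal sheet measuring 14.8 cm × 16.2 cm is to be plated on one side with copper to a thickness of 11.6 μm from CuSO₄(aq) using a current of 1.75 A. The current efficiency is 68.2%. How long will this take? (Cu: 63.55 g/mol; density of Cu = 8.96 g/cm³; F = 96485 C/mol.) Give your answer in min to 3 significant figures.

106 min

Plated area = 14.8 × 16.2 = 239.8 cm²
Volume = 239.8 × 11.6×10⁻⁴ cm = 0.2782 cm³
m(Cu) = 0.2782 × 8.96 = 2.493 g
n(Cu) = 2.493 / 63.55 = 0.03923 mol; n(e⁻) = 2 × 0.03923 = 0.07846 mol
Q = 0.07846 × 96485 / 0.682 = 11100 C
t = 11100 / 1.75 = 6343 s = 106 min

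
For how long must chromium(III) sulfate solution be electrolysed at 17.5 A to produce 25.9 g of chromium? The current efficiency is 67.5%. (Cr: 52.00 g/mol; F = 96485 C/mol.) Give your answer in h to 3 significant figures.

3.39 h

n(Cr) = 25.9 / 52.00 = 0.4981 mol
Cr³⁺ + 3e⁻ → Cr, so n(e⁻) = 3 × 0.4981 = 1.494 mol
Q = 1.494 × 96485 / 0.675 = 2.136×10^5 C
t = Q / I = 2.136×10^5 / 17.5 = 12210 s = 3.39 h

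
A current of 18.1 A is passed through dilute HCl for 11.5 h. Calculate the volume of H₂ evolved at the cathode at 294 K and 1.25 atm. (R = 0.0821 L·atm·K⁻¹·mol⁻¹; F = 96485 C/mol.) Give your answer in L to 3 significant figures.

75.0 L

Q = 18.1 A × 41400 s = 7.493×10^5 C
Moles of electrons = 7.493×10^5 / 96485 = 7.766 mol
2H⁺ + 2e⁻ → H₂, so n(H₂) = 7.766 / 2 = 3.883 mol
V = nRT/P = 3.883 × 0.0821 × 294 / 1.25 = 74.98 L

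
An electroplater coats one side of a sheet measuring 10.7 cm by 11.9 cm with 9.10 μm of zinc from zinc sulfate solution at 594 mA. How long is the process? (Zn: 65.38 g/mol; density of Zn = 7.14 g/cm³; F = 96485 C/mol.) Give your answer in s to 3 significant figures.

4110 s

Plated area = 10.7 × 11.9 = 127.3 cm²
Volume = 127.3 × 9.10×10⁻⁴ cm = 0.1158 cm³
m(Zn) = 0.1158 × 7.14 = 0.8268 g
n(Zn) = 0.8268 / 65.38 = 0.01265 mol; n(e⁻) = 2 × 0.01265 = 0.02530 mol
Q = 0.02530 × 96485 = 2441 C
t = 2441 / 0.594 = 4109 s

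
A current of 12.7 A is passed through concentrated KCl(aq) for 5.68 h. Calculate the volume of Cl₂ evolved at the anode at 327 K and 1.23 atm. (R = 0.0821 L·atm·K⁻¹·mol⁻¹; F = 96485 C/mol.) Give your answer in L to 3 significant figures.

Q = 12.7 A × 20448 s = 2.597×10^5 C
n(e⁻) = Q/F = 2.597×10^5/96485 = 2.692 mol
2Cl⁻ → Cl₂ + 2e⁻, so n(Cl₂) = 2.692 / 2 = 1.346 mol
V = nRT/P = 1.346 × 0.0821 × 327 / 1.23 = 29.38 L

29.4 L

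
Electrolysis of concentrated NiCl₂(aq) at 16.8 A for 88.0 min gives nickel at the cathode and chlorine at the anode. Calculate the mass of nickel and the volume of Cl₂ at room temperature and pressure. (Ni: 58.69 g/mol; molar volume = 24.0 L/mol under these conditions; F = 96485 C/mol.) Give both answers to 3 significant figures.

Q = 16.8 × 5280 = 88700 C; n(e⁻) = 88700 / 96485 = 0.9193 mol
Cathode: Ni²⁺ + 2e⁻ → Ni → n(Ni) = 0.9193/2 = 0.4597 mol → 27.0 g
Anode: 2Cl⁻ → Cl₂ + 2e⁻ → n(Cl₂) = 0.9193/2 = 0.4597 mol → 11.0 L

27.0 g Ni; 11.0 L Cl₂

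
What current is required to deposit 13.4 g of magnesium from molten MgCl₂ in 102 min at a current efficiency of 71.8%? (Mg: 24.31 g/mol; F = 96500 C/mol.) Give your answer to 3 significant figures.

24.2 A

n(Mg) = 13.4 / 24.31 = 0.5512 mol
Mg²⁺ + 2e⁻ → Mg, so n(e⁻) = 2 × 0.5512 = 1.102 mol
Q = 1.102 × 96500 / 0.718 = 1.481×10^5 C
I = Q / t = 1.481×10^5 / 6120 s = 24.2 A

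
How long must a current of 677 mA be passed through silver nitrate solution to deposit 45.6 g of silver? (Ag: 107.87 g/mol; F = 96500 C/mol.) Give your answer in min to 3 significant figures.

n(Ag) = 45.6 / 107.87 = 0.4227 mol
Ag⁺ + e⁻ → Ag, so n(e⁻) = 0.4227 mol
Q = 0.4227 × 96500 = 40790 C
t = Q / I = 40790 / 0.677 = 60250 s = 1000 min

1000 min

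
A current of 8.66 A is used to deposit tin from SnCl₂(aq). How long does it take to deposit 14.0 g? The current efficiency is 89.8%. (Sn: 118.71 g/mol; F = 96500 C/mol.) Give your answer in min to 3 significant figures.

n(Sn) = 14.0 / 118.71 = 0.1179 mol
Sn²⁺ + 2e⁻ → Sn, so n(e⁻) = 2 × 0.1179 = 0.2358 mol
Q = 0.2358 × 96500 / 0.898 = 25340 C
t = Q / I = 25340 / 8.66 = 2926 s = 48.8 min

48.8 min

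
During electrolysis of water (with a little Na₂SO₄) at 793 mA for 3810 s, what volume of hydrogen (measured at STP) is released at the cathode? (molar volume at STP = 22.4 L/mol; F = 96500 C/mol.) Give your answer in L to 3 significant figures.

0.351 L

Charge passed = 0.793 × 3810 = 3021 C
Moles of electrons = 3021 / 96500 = 0.03131 mol
2H⁺ + 2e⁻ → H₂, so n(H₂) = 0.03131 / 2 = 0.01566 mol
V = 0.01566 × 22.4 = 0.3508 L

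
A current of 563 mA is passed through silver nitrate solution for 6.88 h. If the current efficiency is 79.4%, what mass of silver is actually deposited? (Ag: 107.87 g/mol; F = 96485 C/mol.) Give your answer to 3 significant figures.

Q = 0.563 × 24768 = 13940 C
n(e⁻) = 13940 / 96485 = 0.1445 mol
Ag⁺ + e⁻ → Ag, so theoretical m(Ag) = 0.1445 × 107.87 = 15.59 g
Actual mass = 79.4% × 15.59 = 12.4 g

12.4 g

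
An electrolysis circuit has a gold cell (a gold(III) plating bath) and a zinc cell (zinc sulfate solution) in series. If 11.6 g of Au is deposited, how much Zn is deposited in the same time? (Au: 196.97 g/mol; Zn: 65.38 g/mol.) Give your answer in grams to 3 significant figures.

n(Au) = 11.6 / 196.97 = 0.05889 mol
Au³⁺ + 3e⁻ → Au, so n(e⁻) = 3 × 0.05889 = 0.1767 mol
The cells are in series, so the same charge (and hence the same n(e⁻) = 0.1767 mol) passes through both.
Zn²⁺ + 2e⁻ → Zn, so n(Zn) = 0.1767 / 2 = 0.08835 mol
m(Zn) = 0.08835 × 65.38 = 5.78 g

5.78 g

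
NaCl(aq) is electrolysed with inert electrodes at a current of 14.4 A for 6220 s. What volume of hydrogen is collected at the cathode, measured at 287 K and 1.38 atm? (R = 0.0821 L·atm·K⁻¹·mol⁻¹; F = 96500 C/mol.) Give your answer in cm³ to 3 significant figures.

Q = It = 14.4 × 6220 = 89570 C
Moles of electrons = 89570 / 96500 = 0.9282 mol
2H⁺ + 2e⁻ → H₂, so n(H₂) = 0.9282 / 2 = 0.4641 mol
V = nRT/P = 0.4641 × 0.0821 × 287 / 1.38 = 7.924 L
= 7920 cm³

7920 cm³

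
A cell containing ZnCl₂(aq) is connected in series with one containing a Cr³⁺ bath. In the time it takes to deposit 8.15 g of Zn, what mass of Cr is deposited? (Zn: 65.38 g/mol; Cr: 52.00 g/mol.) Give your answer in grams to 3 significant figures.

4.32 g

n(Zn) = 8.15 / 65.38 = 0.1247 mol
Zn²⁺ + 2e⁻ → Zn, so n(e⁻) = 2 × 0.1247 = 0.2494 mol
Since the cells are in series, n(e⁻) in the Cr cell is also 0.2494 mol.
Cr³⁺ + 3e⁻ → Cr, so n(Cr) = 0.2494 / 3 = 0.08313 mol
m(Cr) = 0.08313 × 52.00 = 4.32 g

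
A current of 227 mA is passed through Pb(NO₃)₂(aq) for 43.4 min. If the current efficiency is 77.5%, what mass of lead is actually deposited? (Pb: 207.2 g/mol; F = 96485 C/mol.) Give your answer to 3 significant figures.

Q = 0.227 × 2604 = 591.1 C
n(e⁻) = 591.1 / 96485 = 0.006126 mol
Pb²⁺ + 2e⁻ → Pb, so theoretical m(Pb) = 0.003063 × 207.2 = 0.6347 g
Actual mass = 77.5% × 0.6347 = 0.492 g

0.492 g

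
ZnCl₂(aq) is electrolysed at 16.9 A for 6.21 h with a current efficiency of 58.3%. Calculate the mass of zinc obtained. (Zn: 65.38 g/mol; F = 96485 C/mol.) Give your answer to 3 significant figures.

Q = 16.9 × 22356 = 3.778×10^5 C
n(e⁻) = 3.778×10^5 / 96485 = 3.916 mol
Zn²⁺ + 2e⁻ → Zn, so theoretical m(Zn) = 1.958 × 65.38 = 128.0 g
Actual mass = 58.3% × 128.0 = 74.6 g

74.6 g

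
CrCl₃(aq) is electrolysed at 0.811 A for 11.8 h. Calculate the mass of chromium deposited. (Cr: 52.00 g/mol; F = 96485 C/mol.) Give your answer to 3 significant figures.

Charge passed = 0.811 × 42480 = 34450 C
n(e⁻) = 34450 / 96485 = 0.3571 mol
Cr³⁺ + 3e⁻ → Cr, so n(Cr) = 0.3571 / 3 = 0.1190 mol
m = 0.1190 × 52.00 = 6.19 g

6.19 g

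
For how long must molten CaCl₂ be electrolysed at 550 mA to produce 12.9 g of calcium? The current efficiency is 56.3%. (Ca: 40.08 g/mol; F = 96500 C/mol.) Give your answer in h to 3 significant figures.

n(Ca) = 12.9 / 40.08 = 0.3219 mol
Ca²⁺ + 2e⁻ → Ca, so n(e⁻) = 2 × 0.3219 = 0.6438 mol
Q = 0.6438 × 96500 / 0.563 = 1.103×10^5 C
t = Q / I = 1.103×10^5 / 0.550 = 2.005×10^5 s = 55.7 h

55.7 h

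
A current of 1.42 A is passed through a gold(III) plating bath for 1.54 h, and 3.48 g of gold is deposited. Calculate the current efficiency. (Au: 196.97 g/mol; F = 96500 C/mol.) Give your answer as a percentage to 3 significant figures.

65.0%

Q = 1.42 × 5544 = 7872 C
n(e⁻) = 7872 / 96500 = 0.08158 mol
Au³⁺ + 3e⁻ → Au, so theoretical n(Au) = 0.02719 mol → 5.356 g
Efficiency = 3.48 / 5.356 = 0.6497 = 65.0%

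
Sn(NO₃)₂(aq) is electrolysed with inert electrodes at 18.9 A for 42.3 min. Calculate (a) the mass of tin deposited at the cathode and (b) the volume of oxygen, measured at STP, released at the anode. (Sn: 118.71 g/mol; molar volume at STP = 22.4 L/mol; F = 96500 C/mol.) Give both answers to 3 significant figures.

29.5 g Sn; 2.78 L O₂

Q = 18.9 × 2538 = 47970 C; n(e⁻) = 47970 / 96500 = 0.4971 mol
Cathode: Sn²⁺ + 2e⁻ → Sn → n(Sn) = 0.4971/2 = 0.2486 mol → 29.5 g
Anode: 2H₂O → O₂ + 4H⁺ + 4e⁻ → n(O₂) = 0.4971/4 = 0.1243 mol → 2.78 L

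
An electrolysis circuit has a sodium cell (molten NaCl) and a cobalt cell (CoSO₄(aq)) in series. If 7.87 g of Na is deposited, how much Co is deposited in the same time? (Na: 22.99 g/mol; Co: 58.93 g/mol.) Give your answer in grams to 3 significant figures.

10.1 g

n(Na) = 7.87 / 22.99 = 0.3423 mol
Na⁺ + e⁻ → Na, so n(e⁻) = 0.3423 mol
Same current for the same time ⇒ same n(e⁻) = 0.3423 mol in both cells.
Co²⁺ + 2e⁻ → Co, so n(Co) = 0.3423 / 2 = 0.1712 mol
m(Co) = 0.1712 × 58.93 = 10.1 g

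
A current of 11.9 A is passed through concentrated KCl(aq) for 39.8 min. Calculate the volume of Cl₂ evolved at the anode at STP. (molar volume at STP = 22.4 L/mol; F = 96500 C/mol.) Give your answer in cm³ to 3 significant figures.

Charge passed = 11.9 × 2388 = 28420 C
Moles of electrons = 28420 / 96500 = 0.2945 mol
2Cl⁻ → Cl₂ + 2e⁻, so n(Cl₂) = 0.2945 / 2 = 0.1473 mol
V = 0.1473 × 22.4 = 3.300 L
= 3300 cm³

3300 cm³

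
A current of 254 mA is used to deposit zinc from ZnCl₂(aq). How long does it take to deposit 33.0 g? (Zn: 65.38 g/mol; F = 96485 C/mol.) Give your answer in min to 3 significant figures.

6390 min

n(Zn) = 33.0 / 65.38 = 0.5047 mol
Zn²⁺ + 2e⁻ → Zn, so n(e⁻) = 2 × 0.5047 = 1.009 mol
Q = 1.009 × 96485 = 97350 C
t = Q / I = 97350 / 0.254 = 3.833×10^5 s = 6390 min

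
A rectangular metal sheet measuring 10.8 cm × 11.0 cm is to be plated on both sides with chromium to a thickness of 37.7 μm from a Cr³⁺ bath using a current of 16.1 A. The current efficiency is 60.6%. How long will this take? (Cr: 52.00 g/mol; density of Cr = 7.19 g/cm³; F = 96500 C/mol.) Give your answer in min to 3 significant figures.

Plated area = 2 × 10.8 × 11.0 = 237.6 cm²
Volume = 237.6 × 37.7×10⁻⁴ cm = 0.8958 cm³
m(Cr) = 0.8958 × 7.19 = 6.441 g
n(Cr) = 6.441 / 52.00 = 0.1239 mol; n(e⁻) = 3 × 0.1239 = 0.3717 mol
Q = 0.3717 × 96500 / 0.606 = 59190 C
t = 59190 / 16.1 = 3676 s = 61.3 min

61.3 min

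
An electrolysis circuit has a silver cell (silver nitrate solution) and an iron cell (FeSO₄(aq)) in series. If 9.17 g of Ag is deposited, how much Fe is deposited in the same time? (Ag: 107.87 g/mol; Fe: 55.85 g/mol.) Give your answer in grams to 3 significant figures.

n(Ag) = 9.17 / 107.87 = 0.08501 mol
Ag⁺ + e⁻ → Ag, so n(e⁻) = 0.08501 mol
The cells are in series, so the same charge (and hence the same n(e⁻) = 0.08501 mol) passes through both.
Fe²⁺ + 2e⁻ → Fe, so n(Fe) = 0.08501 / 2 = 0.04251 mol
m(Fe) = 0.04251 × 55.85 = 2.37 g

2.37 g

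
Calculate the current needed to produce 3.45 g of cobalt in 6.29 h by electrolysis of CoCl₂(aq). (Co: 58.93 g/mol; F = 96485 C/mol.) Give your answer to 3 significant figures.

n(Co) = 3.45 / 58.93 = 0.05854 mol
Co²⁺ + 2e⁻ → Co, so n(e⁻) = 2 × 0.05854 = 0.1171 mol
Q = 0.1171 × 96485 = 11300 C
I = Q / t = 11300 / 22644 s = 0.499 A

0.499 A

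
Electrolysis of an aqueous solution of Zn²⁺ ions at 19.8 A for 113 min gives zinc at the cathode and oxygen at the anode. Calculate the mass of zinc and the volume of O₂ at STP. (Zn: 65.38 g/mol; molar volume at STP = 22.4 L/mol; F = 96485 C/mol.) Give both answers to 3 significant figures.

45.5 g Zn; 7.79 L O₂

Q = 19.8 × 6780 = 1.342×10^5 C; n(e⁻) = 1.342×10^5 / 96485 = 1.391 mol
Cathode: Zn²⁺ + 2e⁻ → Zn → n(Zn) = 1.391/2 = 0.6955 mol → 45.5 g
Anode: 2H₂O → O₂ + 4H⁺ + 4e⁻ → n(O₂) = 1.391/4 = 0.3478 mol → 7.79 L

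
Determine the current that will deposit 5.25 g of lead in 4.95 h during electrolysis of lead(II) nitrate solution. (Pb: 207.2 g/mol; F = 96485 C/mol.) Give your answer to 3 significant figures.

n(Pb) = 5.25 / 207.2 = 0.02534 mol
Pb²⁺ + 2e⁻ → Pb, so n(e⁻) = 2 × 0.02534 = 0.05068 mol
Q = 0.05068 × 96485 = 4890 C
I = Q / t = 4890 / 17820 s = 0.274 A

0.274 A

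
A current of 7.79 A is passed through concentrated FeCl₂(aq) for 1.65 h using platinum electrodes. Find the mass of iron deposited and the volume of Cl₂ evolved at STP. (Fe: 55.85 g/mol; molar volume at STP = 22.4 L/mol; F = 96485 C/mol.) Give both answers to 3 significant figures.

13.4 g Fe; 5.37 L Cl₂

Q = 7.79 × 5940 = 46270 C; n(e⁻) = 46270 / 96485 = 0.4796 mol
Cathode: Fe²⁺ + 2e⁻ → Fe → n(Fe) = 0.4796/2 = 0.2398 mol → 13.4 g
Anode: 2Cl⁻ → Cl₂ + 2e⁻ → n(Cl₂) = 0.4796/2 = 0.2398 mol → 5.37 L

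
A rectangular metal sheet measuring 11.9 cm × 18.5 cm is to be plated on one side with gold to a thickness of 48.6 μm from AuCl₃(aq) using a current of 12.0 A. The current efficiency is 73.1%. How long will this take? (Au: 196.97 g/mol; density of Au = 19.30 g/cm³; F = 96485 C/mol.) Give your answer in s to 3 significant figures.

Plated area = 11.9 × 18.5 = 220.2 cm²
Volume = 220.2 × 48.6×10⁻⁴ cm = 1.070 cm³
m(Au) = 1.070 × 19.30 = 20.65 g
n(Au) = 20.65 / 196.97 = 0.1048 mol; n(e⁻) = 3 × 0.1048 = 0.3144 mol
Q = 0.3144 × 96485 / 0.731 = 41500 C
t = 41500 / 12.0 = 3458 s

3460 s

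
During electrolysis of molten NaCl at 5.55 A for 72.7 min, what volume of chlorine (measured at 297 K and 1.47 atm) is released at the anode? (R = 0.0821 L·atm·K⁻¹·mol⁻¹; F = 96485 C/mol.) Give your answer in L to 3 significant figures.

2.08 L

Q = It = 5.55 × 4362 = 24210 C
n(e⁻) = 24210 / 96485 = 0.2509 mol
2Cl⁻ → Cl₂ + 2e⁻, so n(Cl₂) = 0.2509 / 2 = 0.1255 mol
V = nRT/P = 0.1255 × 0.0821 × 297 / 1.47 = 2.082 L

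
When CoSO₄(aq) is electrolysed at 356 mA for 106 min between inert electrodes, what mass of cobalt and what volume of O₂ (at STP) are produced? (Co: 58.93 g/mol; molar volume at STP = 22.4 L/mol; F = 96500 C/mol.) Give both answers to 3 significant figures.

0.691 g Co; 0.131 L O₂

Q = 0.356 × 6360 = 2264 C; n(e⁻) = 2264 / 96500 = 0.02346 mol
Cathode: Co²⁺ + 2e⁻ → Co → n(Co) = 0.02346/2 = 0.01173 mol → 0.691 g
Anode: 2H₂O → O₂ + 4H⁺ + 4e⁻ → n(O₂) = 0.02346/4 = 0.005865 mol → 0.131 L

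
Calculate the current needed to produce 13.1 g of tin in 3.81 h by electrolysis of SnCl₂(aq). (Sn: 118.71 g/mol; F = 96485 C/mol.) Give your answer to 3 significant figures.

n(Sn) = 13.1 / 118.71 = 0.1104 mol
Sn²⁺ + 2e⁻ → Sn, so n(e⁻) = 2 × 0.1104 = 0.2208 mol
Q = 0.2208 × 96485 = 21300 C
I = Q / t = 21300 / 13716 s = 1.55 A

1.55 A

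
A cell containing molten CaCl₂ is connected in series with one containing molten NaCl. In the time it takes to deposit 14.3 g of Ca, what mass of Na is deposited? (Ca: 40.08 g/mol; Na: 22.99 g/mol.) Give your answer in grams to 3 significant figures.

n(Ca) = 14.3 / 40.08 = 0.3568 mol
Ca²⁺ + 2e⁻ → Ca, so n(e⁻) = 2 × 0.3568 = 0.7136 mol
In series, the same 0.7136 mol of electrons flows through the second cell.
Na⁺ + e⁻ → Na, so n(Na) = 0.7136 mol
m(Na) = 0.7136 × 22.99 = 16.4 g

16.4 g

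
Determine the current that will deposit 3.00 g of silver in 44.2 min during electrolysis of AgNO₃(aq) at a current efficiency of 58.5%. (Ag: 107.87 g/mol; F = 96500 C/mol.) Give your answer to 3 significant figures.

n(Ag) = 3.00 / 107.87 = 0.02781 mol
Ag⁺ + e⁻ → Ag, so n(e⁻) = 0.02781 mol
Q = 0.02781 × 96500 / 0.585 = 4587 C
I = Q / t = 4587 / 2652 s = 1.73 A

1.73 A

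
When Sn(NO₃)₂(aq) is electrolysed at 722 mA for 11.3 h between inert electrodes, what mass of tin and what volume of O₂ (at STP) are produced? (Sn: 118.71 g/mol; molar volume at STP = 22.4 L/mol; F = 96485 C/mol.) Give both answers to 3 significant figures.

Q = 0.722 × 40680 = 29370 C; n(e⁻) = 29370 / 96485 = 0.3044 mol
Cathode: Sn²⁺ + 2e⁻ → Sn → n(Sn) = 0.3044/2 = 0.1522 mol → 18.1 g
Anode: 2H₂O → O₂ + 4H⁺ + 4e⁻ → n(O₂) = 0.3044/4 = 0.07610 mol → 1.70 L

18.1 g Sn; 1.70 L O₂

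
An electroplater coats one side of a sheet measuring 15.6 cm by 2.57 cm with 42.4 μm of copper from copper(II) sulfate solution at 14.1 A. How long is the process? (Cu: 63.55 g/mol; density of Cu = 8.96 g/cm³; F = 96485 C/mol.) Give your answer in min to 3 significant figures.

Plated area = 15.6 × 2.57 = 40.09 cm²
Volume = 40.09 × 42.4×10⁻⁴ cm = 0.1700 cm³
m(Cu) = 0.1700 × 8.96 = 1.523 g
n(Cu) = 1.523 / 63.55 = 0.02397 mol; n(e⁻) = 2 × 0.02397 = 0.04794 mol
Q = 0.04794 × 96485 = 4625 C
t = 4625 / 14.1 = 328.0 s = 5.47 min

5.47 min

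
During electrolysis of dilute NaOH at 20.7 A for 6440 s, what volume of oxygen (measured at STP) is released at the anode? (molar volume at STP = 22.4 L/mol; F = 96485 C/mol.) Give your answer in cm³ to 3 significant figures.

7740 cm³

Q = It = 20.7 × 6440 = 1.333×10^5 C
n(e⁻) = 1.333×10^5 / 96485 = 1.382 mol
2H₂O → O₂ + 4H⁺ + 4e⁻, so n(O₂) = 1.382 / 4 = 0.3455 mol
V = 0.3455 × 22.4 = 7.739 L
= 7740 cm³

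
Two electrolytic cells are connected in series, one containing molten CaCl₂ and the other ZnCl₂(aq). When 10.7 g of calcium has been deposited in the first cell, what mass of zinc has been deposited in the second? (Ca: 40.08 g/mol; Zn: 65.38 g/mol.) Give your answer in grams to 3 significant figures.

17.5 g

n(Ca) = 10.7 / 40.08 = 0.2670 mol
Ca²⁺ + 2e⁻ → Ca, so n(e⁻) = 2 × 0.2670 = 0.5340 mol
Since the cells are in series, n(e⁻) in the Zn cell is also 0.5340 mol.
Zn²⁺ + 2e⁻ → Zn, so n(Zn) = 0.5340 / 2 = 0.2670 mol
m(Zn) = 0.2670 × 65.38 = 17.5 g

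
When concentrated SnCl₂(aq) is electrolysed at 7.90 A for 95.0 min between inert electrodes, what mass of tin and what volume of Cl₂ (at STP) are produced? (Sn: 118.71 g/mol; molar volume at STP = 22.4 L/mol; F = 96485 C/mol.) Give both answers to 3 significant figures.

Q = 7.90 × 5700 = 45030 C; n(e⁻) = 45030 / 96485 = 0.4667 mol
Cathode: Sn²⁺ + 2e⁻ → Sn → n(Sn) = 0.4667/2 = 0.2334 mol → 27.7 g
Anode: 2Cl⁻ → Cl₂ + 2e⁻ → n(Cl₂) = 0.4667/2 = 0.2334 mol → 5.23 L

27.7 g Sn; 5.23 L Cl₂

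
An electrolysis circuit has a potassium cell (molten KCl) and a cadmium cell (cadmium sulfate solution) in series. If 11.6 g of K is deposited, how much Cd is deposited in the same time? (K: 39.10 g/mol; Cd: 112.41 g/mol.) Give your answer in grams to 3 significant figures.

n(K) = 11.6 / 39.10 = 0.2967 mol
K⁺ + e⁻ → K, so n(e⁻) = 0.2967 mol
The cells are in series, so the same charge (and hence the same n(e⁻) = 0.2967 mol) passes through both.
Cd²⁺ + 2e⁻ → Cd, so n(Cd) = 0.2967 / 2 = 0.1484 mol
m(Cd) = 0.1484 × 112.41 = 16.7 g

16.7 g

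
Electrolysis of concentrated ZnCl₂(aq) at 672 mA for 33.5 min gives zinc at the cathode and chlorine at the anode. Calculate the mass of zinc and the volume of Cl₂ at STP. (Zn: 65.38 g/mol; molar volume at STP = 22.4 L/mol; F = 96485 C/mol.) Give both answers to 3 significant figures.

0.458 g Zn; 0.157 L Cl₂

Q = 0.672 × 2010 = 1351 C; n(e⁻) = 1351 / 96485 = 0.01400 mol
Cathode: Zn²⁺ + 2e⁻ → Zn → n(Zn) = 0.01400/2 = 0.007000 mol → 0.458 g
Anode: 2Cl⁻ → Cl₂ + 2e⁻ → n(Cl₂) = 0.01400/2 = 0.007000 mol → 0.157 L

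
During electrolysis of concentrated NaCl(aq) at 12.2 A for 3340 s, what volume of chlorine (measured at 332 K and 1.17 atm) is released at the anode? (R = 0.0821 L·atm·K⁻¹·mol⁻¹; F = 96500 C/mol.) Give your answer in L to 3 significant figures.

Charge passed = 12.2 × 3340 = 40750 C
n(e⁻) = 40750 / 96500 = 0.4223 mol
2Cl⁻ → Cl₂ + 2e⁻, so n(Cl₂) = 0.4223 / 2 = 0.2112 mol
V = nRT/P = 0.2112 × 0.0821 × 332 / 1.17 = 4.920 L

4.92 L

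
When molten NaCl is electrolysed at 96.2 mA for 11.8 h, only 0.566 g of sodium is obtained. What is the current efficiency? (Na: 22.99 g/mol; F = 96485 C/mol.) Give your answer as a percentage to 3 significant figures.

58.1%

Q = 0.0962 × 42480 = 4087 C
n(e⁻) = 4087 / 96485 = 0.04236 mol
Na⁺ + e⁻ → Na, so theoretical n(Na) = 0.04236 mol → 0.9739 g
Efficiency = 0.566 / 0.9739 = 0.5812 = 58.1%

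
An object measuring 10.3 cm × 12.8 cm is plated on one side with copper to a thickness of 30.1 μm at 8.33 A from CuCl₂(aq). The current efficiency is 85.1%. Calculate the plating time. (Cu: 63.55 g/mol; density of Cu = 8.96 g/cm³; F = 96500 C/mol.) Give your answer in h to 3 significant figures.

Plated area = 10.3 × 12.8 = 131.8 cm²
Volume = 131.8 × 30.1×10⁻⁴ cm = 0.3967 cm³
m(Cu) = 0.3967 × 8.96 = 3.554 g
n(Cu) = 3.554 / 63.55 = 0.05592 mol; n(e⁻) = 2 × 0.05592 = 0.1118 mol
Q = 0.1118 × 96500 / 0.851 = 12680 C
t = 12680 / 8.33 = 1522 s = 0.423 h

0.423 h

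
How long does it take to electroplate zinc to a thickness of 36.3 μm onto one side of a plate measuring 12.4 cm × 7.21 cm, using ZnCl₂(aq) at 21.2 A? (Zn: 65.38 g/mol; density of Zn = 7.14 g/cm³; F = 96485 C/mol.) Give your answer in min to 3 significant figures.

Plated area = 12.4 × 7.21 = 89.40 cm²
Volume = 89.40 × 36.3×10⁻⁴ cm = 0.3245 cm³
m(Zn) = 0.3245 × 7.14 = 2.317 g
n(Zn) = 2.317 / 65.38 = 0.03544 mol; n(e⁻) = 2 × 0.03544 = 0.07088 mol
Q = 0.07088 × 96485 = 6839 C
t = 6839 / 21.2 = 322.6 s = 5.38 min

5.38 min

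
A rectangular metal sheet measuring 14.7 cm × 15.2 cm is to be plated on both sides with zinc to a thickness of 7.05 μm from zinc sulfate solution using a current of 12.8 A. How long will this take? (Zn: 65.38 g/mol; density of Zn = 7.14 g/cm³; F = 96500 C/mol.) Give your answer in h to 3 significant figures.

0.144 h

Plated area = 2 × 14.7 × 15.2 = 446.9 cm²
Volume = 446.9 × 7.05×10⁻⁴ cm = 0.3151 cm³
m(Zn) = 0.3151 × 7.14 = 2.250 g
n(Zn) = 2.250 / 65.38 = 0.03441 mol; n(e⁻) = 2 × 0.03441 = 0.06882 mol
Q = 0.06882 × 96500 = 6641 C
t = 6641 / 12.8 = 518.8 s = 0.144 h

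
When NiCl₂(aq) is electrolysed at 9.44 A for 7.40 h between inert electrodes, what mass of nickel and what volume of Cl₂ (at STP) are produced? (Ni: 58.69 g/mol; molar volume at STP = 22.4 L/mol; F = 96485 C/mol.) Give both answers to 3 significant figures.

Q = 9.44 × 26640 = 2.515×10^5 C; n(e⁻) = 2.515×10^5 / 96485 = 2.607 mol
Cathode: Ni²⁺ + 2e⁻ → Ni → n(Ni) = 2.607/2 = 1.304 mol → 76.5 g
Anode: 2Cl⁻ → Cl₂ + 2e⁻ → n(Cl₂) = 2.607/2 = 1.304 mol → 29.2 L

76.5 g Ni; 29.2 L Cl₂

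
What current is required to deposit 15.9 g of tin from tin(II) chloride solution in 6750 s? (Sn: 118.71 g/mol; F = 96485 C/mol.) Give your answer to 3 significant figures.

3.83 A

n(Sn) = 15.9 / 118.71 = 0.1339 mol
Sn²⁺ + 2e⁻ → Sn, so n(e⁻) = 2 × 0.1339 = 0.2678 mol
Q = 0.2678 × 96485 = 25840 C
I = Q / t = 25840 / 6750 s = 3.83 A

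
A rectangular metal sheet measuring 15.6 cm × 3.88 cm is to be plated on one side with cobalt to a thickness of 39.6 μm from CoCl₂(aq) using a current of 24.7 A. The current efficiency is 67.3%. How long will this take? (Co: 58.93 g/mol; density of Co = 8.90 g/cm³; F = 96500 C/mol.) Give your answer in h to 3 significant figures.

Plated area = 15.6 × 3.88 = 60.53 cm²
Volume = 60.53 × 39.6×10⁻⁴ cm = 0.2397 cm³
m(Co) = 0.2397 × 8.90 = 2.133 g
n(Co) = 2.133 / 58.93 = 0.03620 mol; n(e⁻) = 2 × 0.03620 = 0.07240 mol
Q = 0.07240 × 96500 / 0.673 = 10380 C
t = 10380 / 24.7 = 420.2 s = 0.117 h

0.117 h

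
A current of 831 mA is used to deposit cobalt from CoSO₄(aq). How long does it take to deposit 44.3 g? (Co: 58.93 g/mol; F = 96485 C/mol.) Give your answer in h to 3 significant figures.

n(Co) = 44.3 / 58.93 = 0.7517 mol
Co²⁺ + 2e⁻ → Co, so n(e⁻) = 2 × 0.7517 = 1.503 mol
Q = 1.503 × 96485 = 1.450×10^5 C
t = Q / I = 1.450×10^5 / 0.831 = 1.745×10^5 s = 48.5 h

48.5 h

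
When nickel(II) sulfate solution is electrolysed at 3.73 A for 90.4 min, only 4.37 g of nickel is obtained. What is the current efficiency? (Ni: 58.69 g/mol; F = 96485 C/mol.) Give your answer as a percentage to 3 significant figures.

71.0%

Q = 3.73 × 5424 = 20230 C
n(e⁻) = 20230 / 96485 = 0.2097 mol
Ni²⁺ + 2e⁻ → Ni, so theoretical n(Ni) = 0.1049 mol → 6.157 g
Efficiency = 4.37 / 6.157 = 0.7098 = 71.0%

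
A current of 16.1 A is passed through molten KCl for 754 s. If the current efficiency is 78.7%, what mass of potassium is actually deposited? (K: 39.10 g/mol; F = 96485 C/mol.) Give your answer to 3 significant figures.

Q = 16.1 × 754 = 12140 C
n(e⁻) = 12140 / 96485 = 0.1258 mol
K⁺ + e⁻ → K, so theoretical m(K) = 0.1258 × 39.10 = 4.919 g
Actual mass = 78.7% × 4.919 = 3.87 g

3.87 g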